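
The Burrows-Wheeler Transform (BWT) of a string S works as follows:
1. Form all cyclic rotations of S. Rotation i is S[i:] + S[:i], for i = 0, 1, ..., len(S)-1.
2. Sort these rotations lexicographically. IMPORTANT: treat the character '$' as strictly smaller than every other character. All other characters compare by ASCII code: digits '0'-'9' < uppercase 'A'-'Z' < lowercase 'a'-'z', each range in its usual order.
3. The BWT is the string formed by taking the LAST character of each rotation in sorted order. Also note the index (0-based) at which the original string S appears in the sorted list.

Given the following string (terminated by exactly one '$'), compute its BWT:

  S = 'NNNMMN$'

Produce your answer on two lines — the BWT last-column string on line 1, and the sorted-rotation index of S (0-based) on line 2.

Answer: NNMMNN$
6

Derivation:
All 7 rotations (rotation i = S[i:]+S[:i]):
  rot[0] = NNNMMN$
  rot[1] = NNMMN$N
  rot[2] = NMMN$NN
  rot[3] = MMN$NNN
  rot[4] = MN$NNNM
  rot[5] = N$NNNMM
  rot[6] = $NNNMMN
Sorted (with $ < everything):
  sorted[0] = $NNNMMN  (last char: 'N')
  sorted[1] = MMN$NNN  (last char: 'N')
  sorted[2] = MN$NNNM  (last char: 'M')
  sorted[3] = N$NNNMM  (last char: 'M')
  sorted[4] = NMMN$NN  (last char: 'N')
  sorted[5] = NNMMN$N  (last char: 'N')
  sorted[6] = NNNMMN$  (last char: '$')
Last column: NNMMNN$
Original string S is at sorted index 6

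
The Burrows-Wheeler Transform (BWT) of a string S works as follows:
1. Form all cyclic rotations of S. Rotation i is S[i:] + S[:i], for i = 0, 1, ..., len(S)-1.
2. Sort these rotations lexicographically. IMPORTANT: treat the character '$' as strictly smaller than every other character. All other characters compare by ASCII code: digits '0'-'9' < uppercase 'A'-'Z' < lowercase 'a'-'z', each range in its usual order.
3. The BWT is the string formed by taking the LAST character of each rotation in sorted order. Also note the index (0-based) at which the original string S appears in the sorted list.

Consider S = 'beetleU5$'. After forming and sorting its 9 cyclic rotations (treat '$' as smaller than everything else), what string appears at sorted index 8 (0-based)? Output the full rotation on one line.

All 9 rotations (rotation i = S[i:]+S[:i]):
  rot[0] = beetleU5$
  rot[1] = eetleU5$b
  rot[2] = etleU5$be
  rot[3] = tleU5$bee
  rot[4] = leU5$beet
  rot[5] = eU5$beetl
  rot[6] = U5$beetle
  rot[7] = 5$beetleU
  rot[8] = $beetleU5
Sorted (with $ < everything):
  sorted[0] = $beetleU5
  sorted[1] = 5$beetleU
  sorted[2] = U5$beetle
  sorted[3] = beetleU5$
  sorted[4] = eU5$beetl
  sorted[5] = eetleU5$b
  sorted[6] = etleU5$be
  sorted[7] = leU5$beet
  sorted[8] = tleU5$bee
sorted[8] = tleU5$bee

Answer: tleU5$bee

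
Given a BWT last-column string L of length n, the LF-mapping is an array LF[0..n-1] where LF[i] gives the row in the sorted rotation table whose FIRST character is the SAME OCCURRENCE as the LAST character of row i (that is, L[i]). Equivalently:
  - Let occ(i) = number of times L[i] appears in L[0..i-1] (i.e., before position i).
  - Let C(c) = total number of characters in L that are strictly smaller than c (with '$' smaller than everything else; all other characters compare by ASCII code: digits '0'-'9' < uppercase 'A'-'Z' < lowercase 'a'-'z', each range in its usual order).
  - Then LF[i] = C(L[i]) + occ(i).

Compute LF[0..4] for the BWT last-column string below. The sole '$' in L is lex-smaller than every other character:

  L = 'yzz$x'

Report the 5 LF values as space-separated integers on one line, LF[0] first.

Answer: 2 3 4 0 1

Derivation:
Char counts: '$':1, 'x':1, 'y':1, 'z':2
C (first-col start): C('$')=0, C('x')=1, C('y')=2, C('z')=3
L[0]='y': occ=0, LF[0]=C('y')+0=2+0=2
L[1]='z': occ=0, LF[1]=C('z')+0=3+0=3
L[2]='z': occ=1, LF[2]=C('z')+1=3+1=4
L[3]='$': occ=0, LF[3]=C('$')+0=0+0=0
L[4]='x': occ=0, LF[4]=C('x')+0=1+0=1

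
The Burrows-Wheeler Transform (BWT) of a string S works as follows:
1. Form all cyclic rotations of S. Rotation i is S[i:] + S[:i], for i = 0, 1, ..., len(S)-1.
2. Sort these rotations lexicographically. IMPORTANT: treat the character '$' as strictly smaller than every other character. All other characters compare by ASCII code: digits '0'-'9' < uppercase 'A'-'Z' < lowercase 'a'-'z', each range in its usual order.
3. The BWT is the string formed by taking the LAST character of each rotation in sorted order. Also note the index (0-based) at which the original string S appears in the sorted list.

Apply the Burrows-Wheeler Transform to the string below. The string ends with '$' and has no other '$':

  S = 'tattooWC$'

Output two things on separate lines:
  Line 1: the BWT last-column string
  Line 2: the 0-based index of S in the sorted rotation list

All 9 rotations (rotation i = S[i:]+S[:i]):
  rot[0] = tattooWC$
  rot[1] = attooWC$t
  rot[2] = ttooWC$ta
  rot[3] = tooWC$tat
  rot[4] = ooWC$tatt
  rot[5] = oWC$tatto
  rot[6] = WC$tattoo
  rot[7] = C$tattooW
  rot[8] = $tattooWC
Sorted (with $ < everything):
  sorted[0] = $tattooWC  (last char: 'C')
  sorted[1] = C$tattooW  (last char: 'W')
  sorted[2] = WC$tattoo  (last char: 'o')
  sorted[3] = attooWC$t  (last char: 't')
  sorted[4] = oWC$tatto  (last char: 'o')
  sorted[5] = ooWC$tatt  (last char: 't')
  sorted[6] = tattooWC$  (last char: '$')
  sorted[7] = tooWC$tat  (last char: 't')
  sorted[8] = ttooWC$ta  (last char: 'a')
Last column: CWotot$ta
Original string S is at sorted index 6

Answer: CWotot$ta
6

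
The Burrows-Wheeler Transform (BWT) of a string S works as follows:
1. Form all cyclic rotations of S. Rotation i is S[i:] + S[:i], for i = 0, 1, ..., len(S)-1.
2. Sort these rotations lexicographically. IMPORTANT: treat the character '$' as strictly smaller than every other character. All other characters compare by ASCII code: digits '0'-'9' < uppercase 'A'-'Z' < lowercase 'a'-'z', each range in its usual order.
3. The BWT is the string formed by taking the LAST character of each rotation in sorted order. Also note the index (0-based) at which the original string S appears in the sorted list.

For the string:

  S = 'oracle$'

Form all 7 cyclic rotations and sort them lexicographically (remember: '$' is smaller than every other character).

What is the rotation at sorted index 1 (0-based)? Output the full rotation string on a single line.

All 7 rotations (rotation i = S[i:]+S[:i]):
  rot[0] = oracle$
  rot[1] = racle$o
  rot[2] = acle$or
  rot[3] = cle$ora
  rot[4] = le$orac
  rot[5] = e$oracl
  rot[6] = $oracle
Sorted (with $ < everything):
  sorted[0] = $oracle
  sorted[1] = acle$or
  sorted[2] = cle$ora
  sorted[3] = e$oracl
  sorted[4] = le$orac
  sorted[5] = oracle$
  sorted[6] = racle$o
sorted[1] = acle$or

Answer: acle$or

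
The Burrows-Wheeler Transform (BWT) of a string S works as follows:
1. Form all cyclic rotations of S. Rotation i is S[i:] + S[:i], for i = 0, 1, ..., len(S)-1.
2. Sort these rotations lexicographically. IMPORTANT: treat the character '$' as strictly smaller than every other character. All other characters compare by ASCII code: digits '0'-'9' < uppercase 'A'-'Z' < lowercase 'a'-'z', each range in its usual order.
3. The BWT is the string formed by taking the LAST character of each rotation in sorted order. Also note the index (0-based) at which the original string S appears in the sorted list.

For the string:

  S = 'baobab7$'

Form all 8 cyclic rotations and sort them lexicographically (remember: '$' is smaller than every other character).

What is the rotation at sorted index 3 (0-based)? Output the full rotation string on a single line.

Answer: aobab7$b

Derivation:
All 8 rotations (rotation i = S[i:]+S[:i]):
  rot[0] = baobab7$
  rot[1] = aobab7$b
  rot[2] = obab7$ba
  rot[3] = bab7$bao
  rot[4] = ab7$baob
  rot[5] = b7$baoba
  rot[6] = 7$baobab
  rot[7] = $baobab7
Sorted (with $ < everything):
  sorted[0] = $baobab7
  sorted[1] = 7$baobab
  sorted[2] = ab7$baob
  sorted[3] = aobab7$b
  sorted[4] = b7$baoba
  sorted[5] = bab7$bao
  sorted[6] = baobab7$
  sorted[7] = obab7$ba
sorted[3] = aobab7$b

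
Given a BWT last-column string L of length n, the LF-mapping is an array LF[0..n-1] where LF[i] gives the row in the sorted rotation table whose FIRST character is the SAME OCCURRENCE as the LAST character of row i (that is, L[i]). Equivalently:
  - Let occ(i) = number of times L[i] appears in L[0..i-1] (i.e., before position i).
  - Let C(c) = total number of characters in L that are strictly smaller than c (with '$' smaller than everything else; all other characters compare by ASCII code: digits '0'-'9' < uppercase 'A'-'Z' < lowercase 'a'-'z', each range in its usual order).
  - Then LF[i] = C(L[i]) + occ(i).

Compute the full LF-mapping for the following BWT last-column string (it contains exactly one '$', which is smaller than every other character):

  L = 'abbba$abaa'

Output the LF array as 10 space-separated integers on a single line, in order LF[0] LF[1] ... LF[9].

Char counts: '$':1, 'a':5, 'b':4
C (first-col start): C('$')=0, C('a')=1, C('b')=6
L[0]='a': occ=0, LF[0]=C('a')+0=1+0=1
L[1]='b': occ=0, LF[1]=C('b')+0=6+0=6
L[2]='b': occ=1, LF[2]=C('b')+1=6+1=7
L[3]='b': occ=2, LF[3]=C('b')+2=6+2=8
L[4]='a': occ=1, LF[4]=C('a')+1=1+1=2
L[5]='$': occ=0, LF[5]=C('$')+0=0+0=0
L[6]='a': occ=2, LF[6]=C('a')+2=1+2=3
L[7]='b': occ=3, LF[7]=C('b')+3=6+3=9
L[8]='a': occ=3, LF[8]=C('a')+3=1+3=4
L[9]='a': occ=4, LF[9]=C('a')+4=1+4=5

Answer: 1 6 7 8 2 0 3 9 4 5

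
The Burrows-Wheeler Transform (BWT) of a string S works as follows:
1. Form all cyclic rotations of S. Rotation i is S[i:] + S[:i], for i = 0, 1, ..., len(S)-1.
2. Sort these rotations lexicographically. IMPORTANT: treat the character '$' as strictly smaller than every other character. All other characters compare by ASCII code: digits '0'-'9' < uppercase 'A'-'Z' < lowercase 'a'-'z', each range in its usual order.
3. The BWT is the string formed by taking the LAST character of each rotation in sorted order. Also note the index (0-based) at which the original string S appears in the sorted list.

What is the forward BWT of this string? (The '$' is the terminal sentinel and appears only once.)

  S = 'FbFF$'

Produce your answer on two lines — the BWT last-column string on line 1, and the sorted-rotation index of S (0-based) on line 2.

All 5 rotations (rotation i = S[i:]+S[:i]):
  rot[0] = FbFF$
  rot[1] = bFF$F
  rot[2] = FF$Fb
  rot[3] = F$FbF
  rot[4] = $FbFF
Sorted (with $ < everything):
  sorted[0] = $FbFF  (last char: 'F')
  sorted[1] = F$FbF  (last char: 'F')
  sorted[2] = FF$Fb  (last char: 'b')
  sorted[3] = FbFF$  (last char: '$')
  sorted[4] = bFF$F  (last char: 'F')
Last column: FFb$F
Original string S is at sorted index 3

Answer: FFb$F
3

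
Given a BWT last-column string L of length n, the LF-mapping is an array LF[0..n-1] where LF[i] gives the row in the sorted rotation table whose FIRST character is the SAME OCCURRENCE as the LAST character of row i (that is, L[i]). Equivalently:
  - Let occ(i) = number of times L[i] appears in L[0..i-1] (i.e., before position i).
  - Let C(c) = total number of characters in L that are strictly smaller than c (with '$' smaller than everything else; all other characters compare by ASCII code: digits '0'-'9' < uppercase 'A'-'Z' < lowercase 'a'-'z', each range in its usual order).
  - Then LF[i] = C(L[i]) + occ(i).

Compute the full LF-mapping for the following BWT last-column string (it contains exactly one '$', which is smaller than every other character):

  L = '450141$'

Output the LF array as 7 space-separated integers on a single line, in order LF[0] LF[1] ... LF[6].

Char counts: '$':1, '0':1, '1':2, '4':2, '5':1
C (first-col start): C('$')=0, C('0')=1, C('1')=2, C('4')=4, C('5')=6
L[0]='4': occ=0, LF[0]=C('4')+0=4+0=4
L[1]='5': occ=0, LF[1]=C('5')+0=6+0=6
L[2]='0': occ=0, LF[2]=C('0')+0=1+0=1
L[3]='1': occ=0, LF[3]=C('1')+0=2+0=2
L[4]='4': occ=1, LF[4]=C('4')+1=4+1=5
L[5]='1': occ=1, LF[5]=C('1')+1=2+1=3
L[6]='$': occ=0, LF[6]=C('$')+0=0+0=0

Answer: 4 6 1 2 5 3 0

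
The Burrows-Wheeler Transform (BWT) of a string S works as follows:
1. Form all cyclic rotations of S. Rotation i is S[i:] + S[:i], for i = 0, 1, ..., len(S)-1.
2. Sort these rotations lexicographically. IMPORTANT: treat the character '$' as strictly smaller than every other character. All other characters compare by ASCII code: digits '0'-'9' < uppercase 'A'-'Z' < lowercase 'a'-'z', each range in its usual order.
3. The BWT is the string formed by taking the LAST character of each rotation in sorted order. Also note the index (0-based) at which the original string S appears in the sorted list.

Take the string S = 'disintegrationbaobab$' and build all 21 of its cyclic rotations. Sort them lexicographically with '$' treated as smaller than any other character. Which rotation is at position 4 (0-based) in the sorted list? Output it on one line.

Answer: b$disintegrationbaoba

Derivation:
All 21 rotations (rotation i = S[i:]+S[:i]):
  rot[0] = disintegrationbaobab$
  rot[1] = isintegrationbaobab$d
  rot[2] = sintegrationbaobab$di
  rot[3] = integrationbaobab$dis
  rot[4] = ntegrationbaobab$disi
  rot[5] = tegrationbaobab$disin
  rot[6] = egrationbaobab$disint
  rot[7] = grationbaobab$disinte
  rot[8] = rationbaobab$disinteg
  rot[9] = ationbaobab$disintegr
  rot[10] = tionbaobab$disintegra
  rot[11] = ionbaobab$disintegrat
  rot[12] = onbaobab$disintegrati
  rot[13] = nbaobab$disintegratio
  rot[14] = baobab$disintegration
  rot[15] = aobab$disintegrationb
  rot[16] = obab$disintegrationba
  rot[17] = bab$disintegrationbao
  rot[18] = ab$disintegrationbaob
  rot[19] = b$disintegrationbaoba
  rot[20] = $disintegrationbaobab
Sorted (with $ < everything):
  sorted[0] = $disintegrationbaobab
  sorted[1] = ab$disintegrationbaob
  sorted[2] = aobab$disintegrationb
  sorted[3] = ationbaobab$disintegr
  sorted[4] = b$disintegrationbaoba
  sorted[5] = bab$disintegrationbao
  sorted[6] = baobab$disintegration
  sorted[7] = disintegrationbaobab$
  sorted[8] = egrationbaobab$disint
  sorted[9] = grationbaobab$disinte
  sorted[10] = integrationbaobab$dis
  sorted[11] = ionbaobab$disintegrat
  sorted[12] = isintegrationbaobab$d
  sorted[13] = nbaobab$disintegratio
  sorted[14] = ntegrationbaobab$disi
  sorted[15] = obab$disintegrationba
  sorted[16] = onbaobab$disintegrati
  sorted[17] = rationbaobab$disinteg
  sorted[18] = sintegrationbaobab$di
  sorted[19] = tegrationbaobab$disin
  sorted[20] = tionbaobab$disintegra
sorted[4] = b$disintegrationbaoba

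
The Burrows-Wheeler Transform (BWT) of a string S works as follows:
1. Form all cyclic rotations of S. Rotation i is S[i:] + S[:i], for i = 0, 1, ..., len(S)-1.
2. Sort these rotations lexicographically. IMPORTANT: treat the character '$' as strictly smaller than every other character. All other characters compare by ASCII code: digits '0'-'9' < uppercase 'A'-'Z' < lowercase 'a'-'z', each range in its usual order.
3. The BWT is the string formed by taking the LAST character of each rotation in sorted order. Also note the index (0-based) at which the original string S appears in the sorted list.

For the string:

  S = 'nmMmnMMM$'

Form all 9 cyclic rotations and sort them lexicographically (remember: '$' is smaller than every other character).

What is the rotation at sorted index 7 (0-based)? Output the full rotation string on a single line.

All 9 rotations (rotation i = S[i:]+S[:i]):
  rot[0] = nmMmnMMM$
  rot[1] = mMmnMMM$n
  rot[2] = MmnMMM$nm
  rot[3] = mnMMM$nmM
  rot[4] = nMMM$nmMm
  rot[5] = MMM$nmMmn
  rot[6] = MM$nmMmnM
  rot[7] = M$nmMmnMM
  rot[8] = $nmMmnMMM
Sorted (with $ < everything):
  sorted[0] = $nmMmnMMM
  sorted[1] = M$nmMmnMM
  sorted[2] = MM$nmMmnM
  sorted[3] = MMM$nmMmn
  sorted[4] = MmnMMM$nm
  sorted[5] = mMmnMMM$n
  sorted[6] = mnMMM$nmM
  sorted[7] = nMMM$nmMm
  sorted[8] = nmMmnMMM$
sorted[7] = nMMM$nmMm

Answer: nMMM$nmMm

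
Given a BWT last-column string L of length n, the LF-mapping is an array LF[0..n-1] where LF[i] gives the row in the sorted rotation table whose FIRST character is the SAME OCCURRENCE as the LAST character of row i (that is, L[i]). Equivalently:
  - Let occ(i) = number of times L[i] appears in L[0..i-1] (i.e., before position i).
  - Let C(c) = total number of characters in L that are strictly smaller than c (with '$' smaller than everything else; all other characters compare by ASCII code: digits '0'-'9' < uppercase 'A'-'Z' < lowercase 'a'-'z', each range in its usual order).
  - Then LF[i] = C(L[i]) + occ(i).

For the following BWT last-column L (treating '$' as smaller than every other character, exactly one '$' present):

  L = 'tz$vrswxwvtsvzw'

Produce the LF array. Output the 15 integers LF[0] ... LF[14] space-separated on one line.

Char counts: '$':1, 'r':1, 's':2, 't':2, 'v':3, 'w':3, 'x':1, 'z':2
C (first-col start): C('$')=0, C('r')=1, C('s')=2, C('t')=4, C('v')=6, C('w')=9, C('x')=12, C('z')=13
L[0]='t': occ=0, LF[0]=C('t')+0=4+0=4
L[1]='z': occ=0, LF[1]=C('z')+0=13+0=13
L[2]='$': occ=0, LF[2]=C('$')+0=0+0=0
L[3]='v': occ=0, LF[3]=C('v')+0=6+0=6
L[4]='r': occ=0, LF[4]=C('r')+0=1+0=1
L[5]='s': occ=0, LF[5]=C('s')+0=2+0=2
L[6]='w': occ=0, LF[6]=C('w')+0=9+0=9
L[7]='x': occ=0, LF[7]=C('x')+0=12+0=12
L[8]='w': occ=1, LF[8]=C('w')+1=9+1=10
L[9]='v': occ=1, LF[9]=C('v')+1=6+1=7
L[10]='t': occ=1, LF[10]=C('t')+1=4+1=5
L[11]='s': occ=1, LF[11]=C('s')+1=2+1=3
L[12]='v': occ=2, LF[12]=C('v')+2=6+2=8
L[13]='z': occ=1, LF[13]=C('z')+1=13+1=14
L[14]='w': occ=2, LF[14]=C('w')+2=9+2=11

Answer: 4 13 0 6 1 2 9 12 10 7 5 3 8 14 11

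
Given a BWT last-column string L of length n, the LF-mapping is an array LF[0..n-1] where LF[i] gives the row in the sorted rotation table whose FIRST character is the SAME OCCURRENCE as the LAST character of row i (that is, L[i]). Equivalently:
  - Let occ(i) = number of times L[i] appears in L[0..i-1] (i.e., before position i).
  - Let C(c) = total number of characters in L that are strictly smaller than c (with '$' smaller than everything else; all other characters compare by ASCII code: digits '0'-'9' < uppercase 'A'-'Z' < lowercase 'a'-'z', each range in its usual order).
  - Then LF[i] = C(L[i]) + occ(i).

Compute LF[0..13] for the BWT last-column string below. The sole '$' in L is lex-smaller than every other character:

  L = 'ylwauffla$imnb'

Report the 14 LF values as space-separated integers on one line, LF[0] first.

Answer: 13 7 12 1 11 4 5 8 2 0 6 9 10 3

Derivation:
Char counts: '$':1, 'a':2, 'b':1, 'f':2, 'i':1, 'l':2, 'm':1, 'n':1, 'u':1, 'w':1, 'y':1
C (first-col start): C('$')=0, C('a')=1, C('b')=3, C('f')=4, C('i')=6, C('l')=7, C('m')=9, C('n')=10, C('u')=11, C('w')=12, C('y')=13
L[0]='y': occ=0, LF[0]=C('y')+0=13+0=13
L[1]='l': occ=0, LF[1]=C('l')+0=7+0=7
L[2]='w': occ=0, LF[2]=C('w')+0=12+0=12
L[3]='a': occ=0, LF[3]=C('a')+0=1+0=1
L[4]='u': occ=0, LF[4]=C('u')+0=11+0=11
L[5]='f': occ=0, LF[5]=C('f')+0=4+0=4
L[6]='f': occ=1, LF[6]=C('f')+1=4+1=5
L[7]='l': occ=1, LF[7]=C('l')+1=7+1=8
L[8]='a': occ=1, LF[8]=C('a')+1=1+1=2
L[9]='$': occ=0, LF[9]=C('$')+0=0+0=0
L[10]='i': occ=0, LF[10]=C('i')+0=6+0=6
L[11]='m': occ=0, LF[11]=C('m')+0=9+0=9
L[12]='n': occ=0, LF[12]=C('n')+0=10+0=10
L[13]='b': occ=0, LF[13]=C('b')+0=3+0=3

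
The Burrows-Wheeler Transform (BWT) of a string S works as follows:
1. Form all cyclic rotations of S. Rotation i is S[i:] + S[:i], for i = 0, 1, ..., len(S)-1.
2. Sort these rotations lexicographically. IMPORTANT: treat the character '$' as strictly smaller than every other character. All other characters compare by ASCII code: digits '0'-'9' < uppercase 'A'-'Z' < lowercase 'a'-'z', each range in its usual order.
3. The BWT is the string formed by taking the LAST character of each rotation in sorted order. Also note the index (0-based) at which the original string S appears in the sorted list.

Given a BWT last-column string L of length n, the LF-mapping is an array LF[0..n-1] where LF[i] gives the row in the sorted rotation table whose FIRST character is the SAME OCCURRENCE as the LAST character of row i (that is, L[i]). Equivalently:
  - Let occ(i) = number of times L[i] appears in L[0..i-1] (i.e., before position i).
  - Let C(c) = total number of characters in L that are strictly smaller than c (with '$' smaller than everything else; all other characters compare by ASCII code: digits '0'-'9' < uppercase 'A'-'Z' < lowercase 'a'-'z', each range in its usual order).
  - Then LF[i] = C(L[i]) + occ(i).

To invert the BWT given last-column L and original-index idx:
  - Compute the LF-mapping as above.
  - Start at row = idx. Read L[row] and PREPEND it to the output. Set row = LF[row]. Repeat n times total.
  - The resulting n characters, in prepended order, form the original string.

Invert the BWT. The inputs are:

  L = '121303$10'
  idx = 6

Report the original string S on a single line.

Answer: 20103131$

Derivation:
LF mapping: 3 6 4 7 1 8 0 5 2
Walk LF starting at row 6, prepending L[row]:
  step 1: row=6, L[6]='$', prepend. Next row=LF[6]=0
  step 2: row=0, L[0]='1', prepend. Next row=LF[0]=3
  step 3: row=3, L[3]='3', prepend. Next row=LF[3]=7
  step 4: row=7, L[7]='1', prepend. Next row=LF[7]=5
  step 5: row=5, L[5]='3', prepend. Next row=LF[5]=8
  step 6: row=8, L[8]='0', prepend. Next row=LF[8]=2
  step 7: row=2, L[2]='1', prepend. Next row=LF[2]=4
  step 8: row=4, L[4]='0', prepend. Next row=LF[4]=1
  step 9: row=1, L[1]='2', prepend. Next row=LF[1]=6
Reversed output: 20103131$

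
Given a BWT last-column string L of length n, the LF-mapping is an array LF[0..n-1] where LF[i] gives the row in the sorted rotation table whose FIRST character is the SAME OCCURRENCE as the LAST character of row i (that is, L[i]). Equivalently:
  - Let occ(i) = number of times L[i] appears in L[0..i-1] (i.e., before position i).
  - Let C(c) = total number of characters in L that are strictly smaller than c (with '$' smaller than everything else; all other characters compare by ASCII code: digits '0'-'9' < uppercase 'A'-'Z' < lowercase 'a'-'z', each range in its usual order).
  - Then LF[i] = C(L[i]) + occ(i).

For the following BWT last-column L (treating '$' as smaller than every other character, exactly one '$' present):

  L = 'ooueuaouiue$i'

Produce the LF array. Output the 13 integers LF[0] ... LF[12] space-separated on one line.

Answer: 6 7 9 2 10 1 8 11 4 12 3 0 5

Derivation:
Char counts: '$':1, 'a':1, 'e':2, 'i':2, 'o':3, 'u':4
C (first-col start): C('$')=0, C('a')=1, C('e')=2, C('i')=4, C('o')=6, C('u')=9
L[0]='o': occ=0, LF[0]=C('o')+0=6+0=6
L[1]='o': occ=1, LF[1]=C('o')+1=6+1=7
L[2]='u': occ=0, LF[2]=C('u')+0=9+0=9
L[3]='e': occ=0, LF[3]=C('e')+0=2+0=2
L[4]='u': occ=1, LF[4]=C('u')+1=9+1=10
L[5]='a': occ=0, LF[5]=C('a')+0=1+0=1
L[6]='o': occ=2, LF[6]=C('o')+2=6+2=8
L[7]='u': occ=2, LF[7]=C('u')+2=9+2=11
L[8]='i': occ=0, LF[8]=C('i')+0=4+0=4
L[9]='u': occ=3, LF[9]=C('u')+3=9+3=12
L[10]='e': occ=1, LF[10]=C('e')+1=2+1=3
L[11]='$': occ=0, LF[11]=C('$')+0=0+0=0
L[12]='i': occ=1, LF[12]=C('i')+1=4+1=5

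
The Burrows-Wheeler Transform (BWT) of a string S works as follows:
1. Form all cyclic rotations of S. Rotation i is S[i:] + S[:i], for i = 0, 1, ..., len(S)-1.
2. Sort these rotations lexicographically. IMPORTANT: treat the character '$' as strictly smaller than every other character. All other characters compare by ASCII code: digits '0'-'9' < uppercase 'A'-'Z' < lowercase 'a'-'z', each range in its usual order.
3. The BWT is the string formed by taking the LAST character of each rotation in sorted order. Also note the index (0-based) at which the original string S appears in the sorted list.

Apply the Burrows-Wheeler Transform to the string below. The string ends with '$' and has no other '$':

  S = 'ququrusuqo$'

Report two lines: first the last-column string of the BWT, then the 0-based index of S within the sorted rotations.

Answer: oqu$uuusqqr
3

Derivation:
All 11 rotations (rotation i = S[i:]+S[:i]):
  rot[0] = ququrusuqo$
  rot[1] = uqurusuqo$q
  rot[2] = qurusuqo$qu
  rot[3] = urusuqo$quq
  rot[4] = rusuqo$ququ
  rot[5] = usuqo$ququr
  rot[6] = suqo$ququru
  rot[7] = uqo$ququrus
  rot[8] = qo$ququrusu
  rot[9] = o$ququrusuq
  rot[10] = $ququrusuqo
Sorted (with $ < everything):
  sorted[0] = $ququrusuqo  (last char: 'o')
  sorted[1] = o$ququrusuq  (last char: 'q')
  sorted[2] = qo$ququrusu  (last char: 'u')
  sorted[3] = ququrusuqo$  (last char: '$')
  sorted[4] = qurusuqo$qu  (last char: 'u')
  sorted[5] = rusuqo$ququ  (last char: 'u')
  sorted[6] = suqo$ququru  (last char: 'u')
  sorted[7] = uqo$ququrus  (last char: 's')
  sorted[8] = uqurusuqo$q  (last char: 'q')
  sorted[9] = urusuqo$quq  (last char: 'q')
  sorted[10] = usuqo$ququr  (last char: 'r')
Last column: oqu$uuusqqr
Original string S is at sorted index 3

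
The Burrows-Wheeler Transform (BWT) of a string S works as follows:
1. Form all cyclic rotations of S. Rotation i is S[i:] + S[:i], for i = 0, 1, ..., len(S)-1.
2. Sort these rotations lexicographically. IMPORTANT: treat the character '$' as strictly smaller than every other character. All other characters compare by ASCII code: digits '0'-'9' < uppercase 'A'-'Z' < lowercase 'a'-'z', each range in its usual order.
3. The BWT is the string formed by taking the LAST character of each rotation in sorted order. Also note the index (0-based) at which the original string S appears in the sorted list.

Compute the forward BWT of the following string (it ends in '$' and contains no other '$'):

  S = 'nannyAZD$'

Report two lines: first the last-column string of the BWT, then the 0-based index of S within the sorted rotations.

Answer: DyZAn$ann
5

Derivation:
All 9 rotations (rotation i = S[i:]+S[:i]):
  rot[0] = nannyAZD$
  rot[1] = annyAZD$n
  rot[2] = nnyAZD$na
  rot[3] = nyAZD$nan
  rot[4] = yAZD$nann
  rot[5] = AZD$nanny
  rot[6] = ZD$nannyA
  rot[7] = D$nannyAZ
  rot[8] = $nannyAZD
Sorted (with $ < everything):
  sorted[0] = $nannyAZD  (last char: 'D')
  sorted[1] = AZD$nanny  (last char: 'y')
  sorted[2] = D$nannyAZ  (last char: 'Z')
  sorted[3] = ZD$nannyA  (last char: 'A')
  sorted[4] = annyAZD$n  (last char: 'n')
  sorted[5] = nannyAZD$  (last char: '$')
  sorted[6] = nnyAZD$na  (last char: 'a')
  sorted[7] = nyAZD$nan  (last char: 'n')
  sorted[8] = yAZD$nann  (last char: 'n')
Last column: DyZAn$ann
Original string S is at sorted index 5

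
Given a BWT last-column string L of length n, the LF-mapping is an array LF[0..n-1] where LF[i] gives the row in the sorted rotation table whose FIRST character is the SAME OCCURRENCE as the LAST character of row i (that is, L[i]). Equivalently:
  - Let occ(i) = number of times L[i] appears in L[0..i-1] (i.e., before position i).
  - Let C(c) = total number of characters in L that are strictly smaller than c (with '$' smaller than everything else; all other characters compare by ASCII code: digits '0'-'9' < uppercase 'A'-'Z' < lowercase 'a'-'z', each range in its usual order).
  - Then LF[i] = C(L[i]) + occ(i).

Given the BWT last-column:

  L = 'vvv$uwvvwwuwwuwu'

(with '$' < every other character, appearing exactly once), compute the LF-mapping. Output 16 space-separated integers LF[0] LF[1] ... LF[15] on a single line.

Char counts: '$':1, 'u':4, 'v':5, 'w':6
C (first-col start): C('$')=0, C('u')=1, C('v')=5, C('w')=10
L[0]='v': occ=0, LF[0]=C('v')+0=5+0=5
L[1]='v': occ=1, LF[1]=C('v')+1=5+1=6
L[2]='v': occ=2, LF[2]=C('v')+2=5+2=7
L[3]='$': occ=0, LF[3]=C('$')+0=0+0=0
L[4]='u': occ=0, LF[4]=C('u')+0=1+0=1
L[5]='w': occ=0, LF[5]=C('w')+0=10+0=10
L[6]='v': occ=3, LF[6]=C('v')+3=5+3=8
L[7]='v': occ=4, LF[7]=C('v')+4=5+4=9
L[8]='w': occ=1, LF[8]=C('w')+1=10+1=11
L[9]='w': occ=2, LF[9]=C('w')+2=10+2=12
L[10]='u': occ=1, LF[10]=C('u')+1=1+1=2
L[11]='w': occ=3, LF[11]=C('w')+3=10+3=13
L[12]='w': occ=4, LF[12]=C('w')+4=10+4=14
L[13]='u': occ=2, LF[13]=C('u')+2=1+2=3
L[14]='w': occ=5, LF[14]=C('w')+5=10+5=15
L[15]='u': occ=3, LF[15]=C('u')+3=1+3=4

Answer: 5 6 7 0 1 10 8 9 11 12 2 13 14 3 15 4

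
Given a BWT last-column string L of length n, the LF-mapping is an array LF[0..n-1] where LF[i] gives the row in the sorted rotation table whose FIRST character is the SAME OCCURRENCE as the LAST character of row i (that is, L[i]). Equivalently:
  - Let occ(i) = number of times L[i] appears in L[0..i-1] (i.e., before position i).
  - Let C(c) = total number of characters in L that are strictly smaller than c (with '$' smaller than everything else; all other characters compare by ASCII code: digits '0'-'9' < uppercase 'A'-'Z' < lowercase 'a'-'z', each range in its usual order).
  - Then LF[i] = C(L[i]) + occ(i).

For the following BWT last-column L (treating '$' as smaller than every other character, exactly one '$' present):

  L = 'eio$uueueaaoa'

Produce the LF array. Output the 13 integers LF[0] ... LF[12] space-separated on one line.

Char counts: '$':1, 'a':3, 'e':3, 'i':1, 'o':2, 'u':3
C (first-col start): C('$')=0, C('a')=1, C('e')=4, C('i')=7, C('o')=8, C('u')=10
L[0]='e': occ=0, LF[0]=C('e')+0=4+0=4
L[1]='i': occ=0, LF[1]=C('i')+0=7+0=7
L[2]='o': occ=0, LF[2]=C('o')+0=8+0=8
L[3]='$': occ=0, LF[3]=C('$')+0=0+0=0
L[4]='u': occ=0, LF[4]=C('u')+0=10+0=10
L[5]='u': occ=1, LF[5]=C('u')+1=10+1=11
L[6]='e': occ=1, LF[6]=C('e')+1=4+1=5
L[7]='u': occ=2, LF[7]=C('u')+2=10+2=12
L[8]='e': occ=2, LF[8]=C('e')+2=4+2=6
L[9]='a': occ=0, LF[9]=C('a')+0=1+0=1
L[10]='a': occ=1, LF[10]=C('a')+1=1+1=2
L[11]='o': occ=1, LF[11]=C('o')+1=8+1=9
L[12]='a': occ=2, LF[12]=C('a')+2=1+2=3

Answer: 4 7 8 0 10 11 5 12 6 1 2 9 3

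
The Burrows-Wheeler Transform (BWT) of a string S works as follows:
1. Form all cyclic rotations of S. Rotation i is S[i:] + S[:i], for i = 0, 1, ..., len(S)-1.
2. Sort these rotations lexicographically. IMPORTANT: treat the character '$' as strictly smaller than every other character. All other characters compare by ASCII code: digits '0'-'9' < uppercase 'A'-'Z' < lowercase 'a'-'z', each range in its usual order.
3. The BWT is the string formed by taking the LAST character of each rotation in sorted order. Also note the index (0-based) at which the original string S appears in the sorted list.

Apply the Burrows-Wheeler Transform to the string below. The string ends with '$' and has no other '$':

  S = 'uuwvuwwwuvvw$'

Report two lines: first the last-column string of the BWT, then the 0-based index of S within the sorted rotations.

All 13 rotations (rotation i = S[i:]+S[:i]):
  rot[0] = uuwvuwwwuvvw$
  rot[1] = uwvuwwwuvvw$u
  rot[2] = wvuwwwuvvw$uu
  rot[3] = vuwwwuvvw$uuw
  rot[4] = uwwwuvvw$uuwv
  rot[5] = wwwuvvw$uuwvu
  rot[6] = wwuvvw$uuwvuw
  rot[7] = wuvvw$uuwvuww
  rot[8] = uvvw$uuwvuwww
  rot[9] = vvw$uuwvuwwwu
  rot[10] = vw$uuwvuwwwuv
  rot[11] = w$uuwvuwwwuvv
  rot[12] = $uuwvuwwwuvvw
Sorted (with $ < everything):
  sorted[0] = $uuwvuwwwuvvw  (last char: 'w')
  sorted[1] = uuwvuwwwuvvw$  (last char: '$')
  sorted[2] = uvvw$uuwvuwww  (last char: 'w')
  sorted[3] = uwvuwwwuvvw$u  (last char: 'u')
  sorted[4] = uwwwuvvw$uuwv  (last char: 'v')
  sorted[5] = vuwwwuvvw$uuw  (last char: 'w')
  sorted[6] = vvw$uuwvuwwwu  (last char: 'u')
  sorted[7] = vw$uuwvuwwwuv  (last char: 'v')
  sorted[8] = w$uuwvuwwwuvv  (last char: 'v')
  sorted[9] = wuvvw$uuwvuww  (last char: 'w')
  sorted[10] = wvuwwwuvvw$uu  (last char: 'u')
  sorted[11] = wwuvvw$uuwvuw  (last char: 'w')
  sorted[12] = wwwuvvw$uuwvu  (last char: 'u')
Last column: w$wuvwuvvwuwu
Original string S is at sorted index 1

Answer: w$wuvwuvvwuwu
1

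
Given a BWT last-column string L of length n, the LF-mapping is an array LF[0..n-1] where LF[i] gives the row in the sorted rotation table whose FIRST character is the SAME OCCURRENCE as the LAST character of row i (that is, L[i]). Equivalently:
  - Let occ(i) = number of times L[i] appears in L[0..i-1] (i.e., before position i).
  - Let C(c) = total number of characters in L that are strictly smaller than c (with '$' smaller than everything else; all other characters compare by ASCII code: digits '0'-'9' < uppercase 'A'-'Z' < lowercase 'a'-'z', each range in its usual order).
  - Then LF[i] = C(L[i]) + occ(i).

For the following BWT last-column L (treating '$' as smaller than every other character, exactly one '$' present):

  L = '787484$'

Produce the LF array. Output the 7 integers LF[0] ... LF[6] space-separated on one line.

Char counts: '$':1, '4':2, '7':2, '8':2
C (first-col start): C('$')=0, C('4')=1, C('7')=3, C('8')=5
L[0]='7': occ=0, LF[0]=C('7')+0=3+0=3
L[1]='8': occ=0, LF[1]=C('8')+0=5+0=5
L[2]='7': occ=1, LF[2]=C('7')+1=3+1=4
L[3]='4': occ=0, LF[3]=C('4')+0=1+0=1
L[4]='8': occ=1, LF[4]=C('8')+1=5+1=6
L[5]='4': occ=1, LF[5]=C('4')+1=1+1=2
L[6]='$': occ=0, LF[6]=C('$')+0=0+0=0

Answer: 3 5 4 1 6 2 0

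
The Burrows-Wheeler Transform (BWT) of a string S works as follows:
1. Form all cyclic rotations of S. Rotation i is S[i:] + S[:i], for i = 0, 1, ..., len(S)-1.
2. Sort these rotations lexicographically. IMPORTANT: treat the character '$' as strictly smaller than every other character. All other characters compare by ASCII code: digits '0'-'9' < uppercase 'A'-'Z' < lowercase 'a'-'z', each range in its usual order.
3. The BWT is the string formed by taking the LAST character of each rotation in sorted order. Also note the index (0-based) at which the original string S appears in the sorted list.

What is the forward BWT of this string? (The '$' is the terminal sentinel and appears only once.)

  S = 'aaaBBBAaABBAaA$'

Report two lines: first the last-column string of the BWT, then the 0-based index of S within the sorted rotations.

Answer: AaaBBBBABaAAaa$
14

Derivation:
All 15 rotations (rotation i = S[i:]+S[:i]):
  rot[0] = aaaBBBAaABBAaA$
  rot[1] = aaBBBAaABBAaA$a
  rot[2] = aBBBAaABBAaA$aa
  rot[3] = BBBAaABBAaA$aaa
  rot[4] = BBAaABBAaA$aaaB
  rot[5] = BAaABBAaA$aaaBB
  rot[6] = AaABBAaA$aaaBBB
  rot[7] = aABBAaA$aaaBBBA
  rot[8] = ABBAaA$aaaBBBAa
  rot[9] = BBAaA$aaaBBBAaA
  rot[10] = BAaA$aaaBBBAaAB
  rot[11] = AaA$aaaBBBAaABB
  rot[12] = aA$aaaBBBAaABBA
  rot[13] = A$aaaBBBAaABBAa
  rot[14] = $aaaBBBAaABBAaA
Sorted (with $ < everything):
  sorted[0] = $aaaBBBAaABBAaA  (last char: 'A')
  sorted[1] = A$aaaBBBAaABBAa  (last char: 'a')
  sorted[2] = ABBAaA$aaaBBBAa  (last char: 'a')
  sorted[3] = AaA$aaaBBBAaABB  (last char: 'B')
  sorted[4] = AaABBAaA$aaaBBB  (last char: 'B')
  sorted[5] = BAaA$aaaBBBAaAB  (last char: 'B')
  sorted[6] = BAaABBAaA$aaaBB  (last char: 'B')
  sorted[7] = BBAaA$aaaBBBAaA  (last char: 'A')
  sorted[8] = BBAaABBAaA$aaaB  (last char: 'B')
  sorted[9] = BBBAaABBAaA$aaa  (last char: 'a')
  sorted[10] = aA$aaaBBBAaABBA  (last char: 'A')
  sorted[11] = aABBAaA$aaaBBBA  (last char: 'A')
  sorted[12] = aBBBAaABBAaA$aa  (last char: 'a')
  sorted[13] = aaBBBAaABBAaA$a  (last char: 'a')
  sorted[14] = aaaBBBAaABBAaA$  (last char: '$')
Last column: AaaBBBBABaAAaa$
Original string S is at sorted index 14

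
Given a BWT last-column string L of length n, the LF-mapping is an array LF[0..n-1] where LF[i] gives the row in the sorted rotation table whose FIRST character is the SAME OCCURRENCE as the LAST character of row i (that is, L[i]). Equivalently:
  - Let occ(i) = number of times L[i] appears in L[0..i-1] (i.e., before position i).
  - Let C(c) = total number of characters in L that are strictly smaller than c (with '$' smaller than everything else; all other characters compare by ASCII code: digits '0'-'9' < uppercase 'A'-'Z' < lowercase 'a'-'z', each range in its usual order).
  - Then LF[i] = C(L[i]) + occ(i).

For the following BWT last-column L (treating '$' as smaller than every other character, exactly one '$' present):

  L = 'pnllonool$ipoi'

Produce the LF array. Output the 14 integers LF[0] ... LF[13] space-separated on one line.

Char counts: '$':1, 'i':2, 'l':3, 'n':2, 'o':4, 'p':2
C (first-col start): C('$')=0, C('i')=1, C('l')=3, C('n')=6, C('o')=8, C('p')=12
L[0]='p': occ=0, LF[0]=C('p')+0=12+0=12
L[1]='n': occ=0, LF[1]=C('n')+0=6+0=6
L[2]='l': occ=0, LF[2]=C('l')+0=3+0=3
L[3]='l': occ=1, LF[3]=C('l')+1=3+1=4
L[4]='o': occ=0, LF[4]=C('o')+0=8+0=8
L[5]='n': occ=1, LF[5]=C('n')+1=6+1=7
L[6]='o': occ=1, LF[6]=C('o')+1=8+1=9
L[7]='o': occ=2, LF[7]=C('o')+2=8+2=10
L[8]='l': occ=2, LF[8]=C('l')+2=3+2=5
L[9]='$': occ=0, LF[9]=C('$')+0=0+0=0
L[10]='i': occ=0, LF[10]=C('i')+0=1+0=1
L[11]='p': occ=1, LF[11]=C('p')+1=12+1=13
L[12]='o': occ=3, LF[12]=C('o')+3=8+3=11
L[13]='i': occ=1, LF[13]=C('i')+1=1+1=2

Answer: 12 6 3 4 8 7 9 10 5 0 1 13 11 2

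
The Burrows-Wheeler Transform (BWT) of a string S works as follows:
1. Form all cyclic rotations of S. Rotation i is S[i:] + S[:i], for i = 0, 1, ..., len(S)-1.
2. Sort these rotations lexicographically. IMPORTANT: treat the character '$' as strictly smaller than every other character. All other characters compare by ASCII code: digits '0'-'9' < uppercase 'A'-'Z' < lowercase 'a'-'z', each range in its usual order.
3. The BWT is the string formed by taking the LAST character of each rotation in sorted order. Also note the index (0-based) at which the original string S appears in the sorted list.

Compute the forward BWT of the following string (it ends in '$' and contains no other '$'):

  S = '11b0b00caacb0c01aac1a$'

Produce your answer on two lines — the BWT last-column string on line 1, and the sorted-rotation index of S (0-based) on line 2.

Answer: abcbb0$c0111caa01c0a0a
6

Derivation:
All 22 rotations (rotation i = S[i:]+S[:i]):
  rot[0] = 11b0b00caacb0c01aac1a$
  rot[1] = 1b0b00caacb0c01aac1a$1
  rot[2] = b0b00caacb0c01aac1a$11
  rot[3] = 0b00caacb0c01aac1a$11b
  rot[4] = b00caacb0c01aac1a$11b0
  rot[5] = 00caacb0c01aac1a$11b0b
  rot[6] = 0caacb0c01aac1a$11b0b0
  rot[7] = caacb0c01aac1a$11b0b00
  rot[8] = aacb0c01aac1a$11b0b00c
  rot[9] = acb0c01aac1a$11b0b00ca
  rot[10] = cb0c01aac1a$11b0b00caa
  rot[11] = b0c01aac1a$11b0b00caac
  rot[12] = 0c01aac1a$11b0b00caacb
  rot[13] = c01aac1a$11b0b00caacb0
  rot[14] = 01aac1a$11b0b00caacb0c
  rot[15] = 1aac1a$11b0b00caacb0c0
  rot[16] = aac1a$11b0b00caacb0c01
  rot[17] = ac1a$11b0b00caacb0c01a
  rot[18] = c1a$11b0b00caacb0c01aa
  rot[19] = 1a$11b0b00caacb0c01aac
  rot[20] = a$11b0b00caacb0c01aac1
  rot[21] = $11b0b00caacb0c01aac1a
Sorted (with $ < everything):
  sorted[0] = $11b0b00caacb0c01aac1a  (last char: 'a')
  sorted[1] = 00caacb0c01aac1a$11b0b  (last char: 'b')
  sorted[2] = 01aac1a$11b0b00caacb0c  (last char: 'c')
  sorted[3] = 0b00caacb0c01aac1a$11b  (last char: 'b')
  sorted[4] = 0c01aac1a$11b0b00caacb  (last char: 'b')
  sorted[5] = 0caacb0c01aac1a$11b0b0  (last char: '0')
  sorted[6] = 11b0b00caacb0c01aac1a$  (last char: '$')
  sorted[7] = 1a$11b0b00caacb0c01aac  (last char: 'c')
  sorted[8] = 1aac1a$11b0b00caacb0c0  (last char: '0')
  sorted[9] = 1b0b00caacb0c01aac1a$1  (last char: '1')
  sorted[10] = a$11b0b00caacb0c01aac1  (last char: '1')
  sorted[11] = aac1a$11b0b00caacb0c01  (last char: '1')
  sorted[12] = aacb0c01aac1a$11b0b00c  (last char: 'c')
  sorted[13] = ac1a$11b0b00caacb0c01a  (last char: 'a')
  sorted[14] = acb0c01aac1a$11b0b00ca  (last char: 'a')
  sorted[15] = b00caacb0c01aac1a$11b0  (last char: '0')
  sorted[16] = b0b00caacb0c01aac1a$11  (last char: '1')
  sorted[17] = b0c01aac1a$11b0b00caac  (last char: 'c')
  sorted[18] = c01aac1a$11b0b00caacb0  (last char: '0')
  sorted[19] = c1a$11b0b00caacb0c01aa  (last char: 'a')
  sorted[20] = caacb0c01aac1a$11b0b00  (last char: '0')
  sorted[21] = cb0c01aac1a$11b0b00caa  (last char: 'a')
Last column: abcbb0$c0111caa01c0a0a
Original string S is at sorted index 6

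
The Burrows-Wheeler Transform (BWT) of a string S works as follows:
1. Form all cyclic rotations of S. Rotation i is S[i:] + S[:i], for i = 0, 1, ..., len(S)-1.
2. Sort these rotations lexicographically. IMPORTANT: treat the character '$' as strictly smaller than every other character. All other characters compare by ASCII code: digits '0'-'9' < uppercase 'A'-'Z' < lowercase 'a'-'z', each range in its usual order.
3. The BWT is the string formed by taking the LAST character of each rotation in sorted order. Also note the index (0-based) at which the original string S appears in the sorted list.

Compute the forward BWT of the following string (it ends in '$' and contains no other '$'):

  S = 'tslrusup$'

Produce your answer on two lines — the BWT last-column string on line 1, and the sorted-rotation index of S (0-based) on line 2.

Answer: psultu$sr
6

Derivation:
All 9 rotations (rotation i = S[i:]+S[:i]):
  rot[0] = tslrusup$
  rot[1] = slrusup$t
  rot[2] = lrusup$ts
  rot[3] = rusup$tsl
  rot[4] = usup$tslr
  rot[5] = sup$tslru
  rot[6] = up$tslrus
  rot[7] = p$tslrusu
  rot[8] = $tslrusup
Sorted (with $ < everything):
  sorted[0] = $tslrusup  (last char: 'p')
  sorted[1] = lrusup$ts  (last char: 's')
  sorted[2] = p$tslrusu  (last char: 'u')
  sorted[3] = rusup$tsl  (last char: 'l')
  sorted[4] = slrusup$t  (last char: 't')
  sorted[5] = sup$tslru  (last char: 'u')
  sorted[6] = tslrusup$  (last char: '$')
  sorted[7] = up$tslrus  (last char: 's')
  sorted[8] = usup$tslr  (last char: 'r')
Last column: psultu$sr
Original string S is at sorted index 6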